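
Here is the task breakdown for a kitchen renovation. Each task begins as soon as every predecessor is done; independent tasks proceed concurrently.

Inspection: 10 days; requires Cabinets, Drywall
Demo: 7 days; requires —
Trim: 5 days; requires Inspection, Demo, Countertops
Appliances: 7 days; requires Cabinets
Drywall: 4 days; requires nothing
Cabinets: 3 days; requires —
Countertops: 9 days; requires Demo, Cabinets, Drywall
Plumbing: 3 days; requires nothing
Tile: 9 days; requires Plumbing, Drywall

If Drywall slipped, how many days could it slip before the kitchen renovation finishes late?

2

Demo→Countertops→Trim = 7+9+5 = 21 sets the makespan at 21 days.
The longest chain containing Drywall totals 19 days.
So Drywall can slip 6 − 4 = 2 days.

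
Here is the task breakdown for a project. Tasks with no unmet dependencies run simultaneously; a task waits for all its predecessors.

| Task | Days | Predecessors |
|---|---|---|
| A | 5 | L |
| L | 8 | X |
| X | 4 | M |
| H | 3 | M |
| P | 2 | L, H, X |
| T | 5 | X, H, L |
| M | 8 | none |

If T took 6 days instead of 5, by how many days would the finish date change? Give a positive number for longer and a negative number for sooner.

Actual critical path: M→X→L→T = 8+4+8+5 = 25 ⇒ 25 days.
Since T is critical, the +1 change carries straight to that chain (now 26 days).
The critical path is still M→X→L→T; finish is now 26 days.
Change in finish: 26 − 25 = +1 days.

1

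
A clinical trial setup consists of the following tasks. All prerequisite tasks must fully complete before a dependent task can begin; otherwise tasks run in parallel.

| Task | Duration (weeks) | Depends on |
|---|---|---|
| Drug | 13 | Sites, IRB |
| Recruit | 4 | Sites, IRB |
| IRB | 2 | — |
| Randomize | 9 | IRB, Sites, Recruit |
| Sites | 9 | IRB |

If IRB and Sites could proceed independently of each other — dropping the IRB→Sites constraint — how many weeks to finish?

22

Before: longest chain IRB→Sites→Recruit→Randomize = 2+9+4+9 = 24, finish 24.
Without IRB→Sites, Sites's earliest start moves from 2 to 0.
New critical path: Sites→Recruit→Randomize = 9+4+9 = 22 ⇒ 22 weeks.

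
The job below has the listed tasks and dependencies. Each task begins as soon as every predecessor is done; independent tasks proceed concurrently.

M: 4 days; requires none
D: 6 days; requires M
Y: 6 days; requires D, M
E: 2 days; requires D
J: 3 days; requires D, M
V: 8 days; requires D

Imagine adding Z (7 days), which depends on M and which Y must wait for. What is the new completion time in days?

18

Originally the schedule takes 18 days.
With Z inserted, Y now waits for max(D, M, Z).
New critical path: M→D→V = 4+6+8 = 18 ⇒ 18 days.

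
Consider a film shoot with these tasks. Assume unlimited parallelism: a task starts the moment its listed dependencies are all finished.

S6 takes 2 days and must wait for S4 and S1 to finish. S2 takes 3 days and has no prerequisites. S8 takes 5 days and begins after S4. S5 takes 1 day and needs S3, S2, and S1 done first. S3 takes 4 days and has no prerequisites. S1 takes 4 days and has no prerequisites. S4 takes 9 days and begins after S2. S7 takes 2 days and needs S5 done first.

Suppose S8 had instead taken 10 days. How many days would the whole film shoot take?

As given, the longest chain is S2→S4→S8 = 3+9+5 = 17, so the finish is 17 days.
Since S8 is critical, the +5 change carries straight to that chain (now 22 days).
The critical path is still S2→S4→S8; finish is now 22 days.

22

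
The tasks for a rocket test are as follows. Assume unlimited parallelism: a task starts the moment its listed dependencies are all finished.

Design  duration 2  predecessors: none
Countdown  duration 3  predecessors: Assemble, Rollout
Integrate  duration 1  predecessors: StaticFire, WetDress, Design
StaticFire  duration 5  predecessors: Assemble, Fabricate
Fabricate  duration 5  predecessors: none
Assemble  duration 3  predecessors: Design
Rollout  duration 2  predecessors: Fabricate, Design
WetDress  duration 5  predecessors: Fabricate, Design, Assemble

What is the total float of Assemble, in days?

0

The longest chain is Design→Assemble→WetDress→Integrate = 2+3+5+1 = 11; overall finish 11 days.
The longest chain containing Assemble totals 11 days.
Slack of Assemble = 2 − 2 = 0 days.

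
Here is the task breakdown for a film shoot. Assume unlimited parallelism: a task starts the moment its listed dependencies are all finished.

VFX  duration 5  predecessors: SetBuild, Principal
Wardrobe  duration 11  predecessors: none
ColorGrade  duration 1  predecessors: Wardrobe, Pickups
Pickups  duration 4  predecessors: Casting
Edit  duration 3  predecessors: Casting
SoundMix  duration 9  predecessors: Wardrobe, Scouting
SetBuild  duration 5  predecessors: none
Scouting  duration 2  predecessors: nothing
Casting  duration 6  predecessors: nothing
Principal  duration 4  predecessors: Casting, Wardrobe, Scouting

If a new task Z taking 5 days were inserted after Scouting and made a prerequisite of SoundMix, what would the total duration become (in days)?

Originally the project takes 20 days.
With Z inserted, SoundMix now waits for max(Wardrobe, Scouting, Z).
New critical path: Wardrobe→Principal→VFX = 11+4+5 = 20 ⇒ 20 days.

20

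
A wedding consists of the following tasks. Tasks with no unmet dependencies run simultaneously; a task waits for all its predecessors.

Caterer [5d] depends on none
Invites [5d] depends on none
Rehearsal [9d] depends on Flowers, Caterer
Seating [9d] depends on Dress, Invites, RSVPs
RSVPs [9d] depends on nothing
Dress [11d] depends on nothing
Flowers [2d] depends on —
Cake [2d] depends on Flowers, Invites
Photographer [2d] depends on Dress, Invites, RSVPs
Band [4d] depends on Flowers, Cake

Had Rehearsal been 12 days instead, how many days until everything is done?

Baseline: Dress→Seating = 11+9 = 20 → 20 days.
Rehearsal is off the critical path — its longest chain is 14 days, giving 6 of slack.
The critical path is still Dress→Seating; finish is now 20 days.

20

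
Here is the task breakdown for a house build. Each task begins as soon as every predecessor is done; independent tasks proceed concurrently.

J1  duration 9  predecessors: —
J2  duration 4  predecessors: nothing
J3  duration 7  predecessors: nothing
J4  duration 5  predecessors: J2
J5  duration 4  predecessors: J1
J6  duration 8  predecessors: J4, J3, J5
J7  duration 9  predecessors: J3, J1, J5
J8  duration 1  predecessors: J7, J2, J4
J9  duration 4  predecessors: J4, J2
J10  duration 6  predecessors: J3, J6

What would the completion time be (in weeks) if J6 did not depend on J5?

23

Original critical path: J1→J5→J6→J10 = 9+4+8+6 = 27 ⇒ 27 weeks.
Without J5→J6, J6's earliest start moves from 13 to 9.
The longest chain is now J1→J5→J7→J8 = 9+4+9+1 = 23, so the plan takes 23 weeks.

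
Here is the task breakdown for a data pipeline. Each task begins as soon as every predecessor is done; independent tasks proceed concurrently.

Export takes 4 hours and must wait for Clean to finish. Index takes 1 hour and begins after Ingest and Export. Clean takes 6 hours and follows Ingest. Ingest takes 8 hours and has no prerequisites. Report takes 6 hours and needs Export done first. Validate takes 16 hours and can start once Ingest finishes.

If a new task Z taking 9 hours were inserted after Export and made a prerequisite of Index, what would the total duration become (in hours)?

28

Originally the data pipeline takes 24 hours.
With Z inserted, Index now waits for max(Ingest, Export, Z).
New critical path: Ingest→Clean→Export→Z→Index = 8+6+4+9+1 = 28 ⇒ 28 hours.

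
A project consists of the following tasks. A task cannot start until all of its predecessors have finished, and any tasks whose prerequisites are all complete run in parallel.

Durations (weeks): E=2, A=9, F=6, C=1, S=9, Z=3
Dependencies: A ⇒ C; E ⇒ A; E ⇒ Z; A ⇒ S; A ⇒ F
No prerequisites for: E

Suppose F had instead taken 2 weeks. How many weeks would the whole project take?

20

As given, the longest chain is E→A→S = 2+9+9 = 20, so the finish is 20 weeks.
F has 3 weeks of float (longest path through it is 17).
That remains the longest chain; total 20 weeks.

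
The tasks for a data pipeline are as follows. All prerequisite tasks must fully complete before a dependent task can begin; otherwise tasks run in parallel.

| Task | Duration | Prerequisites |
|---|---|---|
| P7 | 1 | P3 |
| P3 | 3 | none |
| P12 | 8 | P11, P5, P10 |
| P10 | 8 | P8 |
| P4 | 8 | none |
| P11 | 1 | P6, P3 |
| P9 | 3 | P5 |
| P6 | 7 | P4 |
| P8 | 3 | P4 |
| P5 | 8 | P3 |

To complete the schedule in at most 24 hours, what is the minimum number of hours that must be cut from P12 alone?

Current finish: 27 hours; target: 24.
P12 is on every critical path, so each hour cut from P12 cuts the finish by one (this holds down to a finish of 20).
Need 27 − 24 = 3 hours off P12 → P12 becomes 5 hours, finish becomes 24.

3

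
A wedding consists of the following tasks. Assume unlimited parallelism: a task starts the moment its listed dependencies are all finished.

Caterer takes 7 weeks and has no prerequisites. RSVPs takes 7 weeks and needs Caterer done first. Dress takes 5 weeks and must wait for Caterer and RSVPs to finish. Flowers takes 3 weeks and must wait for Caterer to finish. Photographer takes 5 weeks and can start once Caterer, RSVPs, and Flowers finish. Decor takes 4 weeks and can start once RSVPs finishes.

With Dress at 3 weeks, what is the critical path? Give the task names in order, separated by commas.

Actual critical path: Caterer→RSVPs→Dress = 7+7+5 = 19 ⇒ 19 weeks.
Dress is on the critical path; changing it to 3 makes that path 17 weeks.
New critical path: Caterer→RSVPs→Photographer = 7+7+5 = 19 ⇒ 19 weeks.

Caterer, RSVPs, Photographer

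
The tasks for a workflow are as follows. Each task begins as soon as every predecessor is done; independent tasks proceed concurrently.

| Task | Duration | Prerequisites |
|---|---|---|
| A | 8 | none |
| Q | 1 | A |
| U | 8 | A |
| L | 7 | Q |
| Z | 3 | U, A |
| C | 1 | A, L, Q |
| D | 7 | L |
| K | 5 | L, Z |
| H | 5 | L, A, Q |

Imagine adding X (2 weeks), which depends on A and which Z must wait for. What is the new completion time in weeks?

24

Originally the job takes 24 weeks.
With X inserted, Z now waits for max(U, A, X).
New critical path: A→U→Z→K = 8+8+3+5 = 24 ⇒ 24 weeks.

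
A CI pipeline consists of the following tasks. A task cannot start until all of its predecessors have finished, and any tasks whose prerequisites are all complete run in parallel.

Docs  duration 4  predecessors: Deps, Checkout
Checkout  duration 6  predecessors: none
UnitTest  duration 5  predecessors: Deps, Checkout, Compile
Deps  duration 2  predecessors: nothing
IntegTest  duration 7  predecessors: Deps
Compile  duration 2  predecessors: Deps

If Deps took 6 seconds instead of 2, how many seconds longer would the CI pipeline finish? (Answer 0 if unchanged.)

As given, the longest chain is Checkout→UnitTest = 6+5 = 11, so the finish is 11 seconds.
Deps is off the critical path — its longest chain is 9 seconds, giving 2 of slack.
New critical path: Deps→Compile→UnitTest = 6+2+5 = 13 ⇒ 13 seconds.
Change in finish: 13 − 11 = +2 seconds.

2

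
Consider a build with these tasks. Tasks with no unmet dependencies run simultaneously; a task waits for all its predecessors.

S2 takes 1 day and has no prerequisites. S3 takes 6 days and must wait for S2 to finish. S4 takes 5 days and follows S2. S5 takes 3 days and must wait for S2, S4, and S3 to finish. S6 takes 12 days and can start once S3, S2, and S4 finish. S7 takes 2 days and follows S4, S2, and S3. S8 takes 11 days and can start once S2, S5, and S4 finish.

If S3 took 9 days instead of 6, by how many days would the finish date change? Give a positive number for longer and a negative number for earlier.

Critical path before the change: S2→S3→S5→S8 = 1+6+3+11 = 21 giving 21 days.
S3 lies on that path, so at 9 days the path becomes 24 days.
That remains the longest chain; total 24 days.
Change in finish: 24 − 21 = +3 days.

3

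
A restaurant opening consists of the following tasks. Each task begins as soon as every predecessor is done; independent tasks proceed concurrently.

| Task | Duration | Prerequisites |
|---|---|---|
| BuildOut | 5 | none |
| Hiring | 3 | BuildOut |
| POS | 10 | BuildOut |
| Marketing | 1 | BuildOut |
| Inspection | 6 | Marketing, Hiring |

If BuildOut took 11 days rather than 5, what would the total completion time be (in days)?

Critical path before the change: BuildOut→POS = 5+10 = 15 giving 15 days.
BuildOut is on the critical path; changing it to 11 makes that path 21 days.
No other chain overtakes it, so the finish is 21 days.

21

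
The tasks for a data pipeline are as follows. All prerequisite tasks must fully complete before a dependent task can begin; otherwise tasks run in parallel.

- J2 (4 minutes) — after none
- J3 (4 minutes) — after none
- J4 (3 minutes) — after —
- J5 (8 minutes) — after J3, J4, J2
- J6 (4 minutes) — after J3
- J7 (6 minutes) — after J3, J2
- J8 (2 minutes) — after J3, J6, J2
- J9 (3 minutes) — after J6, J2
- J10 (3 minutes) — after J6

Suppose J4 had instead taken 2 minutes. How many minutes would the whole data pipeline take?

The binding path is J2→J5 = 4+8 = 12; finish at 12 minutes.
J4 is off the critical path — its longest chain is 11 minutes, giving 1 of slack.
The critical path is still J2→J5; finish is now 12 minutes.

12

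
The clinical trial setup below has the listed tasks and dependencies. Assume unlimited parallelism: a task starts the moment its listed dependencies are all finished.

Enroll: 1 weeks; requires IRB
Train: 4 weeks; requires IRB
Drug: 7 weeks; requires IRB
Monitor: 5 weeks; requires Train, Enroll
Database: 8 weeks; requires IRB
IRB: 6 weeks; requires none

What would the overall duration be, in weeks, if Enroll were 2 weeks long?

15

Baseline: IRB→Train→Monitor = 6+4+5 = 15 → 15 weeks.
The longest path through Enroll is only 12 weeks, so Enroll has float 3.
No other chain overtakes it, so the finish is 15 weeks.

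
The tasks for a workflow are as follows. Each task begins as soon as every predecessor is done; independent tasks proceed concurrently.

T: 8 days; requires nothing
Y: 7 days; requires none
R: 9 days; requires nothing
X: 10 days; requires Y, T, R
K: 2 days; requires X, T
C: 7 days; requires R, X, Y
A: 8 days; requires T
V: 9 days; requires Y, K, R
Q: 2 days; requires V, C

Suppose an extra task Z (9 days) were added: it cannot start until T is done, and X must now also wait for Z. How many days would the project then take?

Originally the project takes 32 days.
With Z inserted, X now waits for max(Y, T, R, Z).
New critical path: T→Z→X→K→V→Q = 8+9+10+2+9+2 = 40 ⇒ 40 days.

40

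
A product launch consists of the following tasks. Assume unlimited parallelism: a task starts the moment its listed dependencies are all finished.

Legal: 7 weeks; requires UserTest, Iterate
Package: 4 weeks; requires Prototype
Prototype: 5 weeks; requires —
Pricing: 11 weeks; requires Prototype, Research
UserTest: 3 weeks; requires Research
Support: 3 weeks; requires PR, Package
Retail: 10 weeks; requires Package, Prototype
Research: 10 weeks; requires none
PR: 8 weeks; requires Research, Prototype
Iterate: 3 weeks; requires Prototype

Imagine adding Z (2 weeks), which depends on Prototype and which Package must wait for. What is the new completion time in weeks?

Originally the job takes 21 weeks.
With Z inserted, Package now waits for max(Prototype, Z).
New critical path: Research→Pricing = 10+11 = 21 ⇒ 21 weeks.

21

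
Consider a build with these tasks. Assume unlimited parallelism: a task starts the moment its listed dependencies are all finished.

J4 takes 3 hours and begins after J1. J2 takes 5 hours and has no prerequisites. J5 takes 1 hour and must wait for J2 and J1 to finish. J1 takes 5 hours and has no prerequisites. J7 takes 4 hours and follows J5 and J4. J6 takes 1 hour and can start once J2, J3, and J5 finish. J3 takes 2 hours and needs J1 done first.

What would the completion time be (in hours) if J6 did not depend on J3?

With the dependency in place, J1→J4→J7 = 5+3+4 = 12 sets the finish at 12 hours.
Without J3→J6, J6's earliest start moves from 7 to 6.
The longest chain is now J1→J4→J7 = 5+3+4 = 12, so the project takes 12 hours.

12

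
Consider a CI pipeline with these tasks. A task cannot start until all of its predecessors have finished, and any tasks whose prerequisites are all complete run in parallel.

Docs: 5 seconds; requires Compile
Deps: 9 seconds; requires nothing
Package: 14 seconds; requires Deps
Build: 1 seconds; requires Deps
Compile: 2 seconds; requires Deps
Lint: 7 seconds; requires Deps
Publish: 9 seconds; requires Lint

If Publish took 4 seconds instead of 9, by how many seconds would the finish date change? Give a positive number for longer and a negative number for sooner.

-2

The binding path is Deps→Lint→Publish = 9+7+9 = 25; finish at 25 seconds.
Publish is on the critical path; changing it to 4 makes that path 20 seconds.
Now Deps→Package = 9+14 = 23 is longest, so the finish becomes 23 seconds.
Change in finish: 23 − 25 = -2 seconds.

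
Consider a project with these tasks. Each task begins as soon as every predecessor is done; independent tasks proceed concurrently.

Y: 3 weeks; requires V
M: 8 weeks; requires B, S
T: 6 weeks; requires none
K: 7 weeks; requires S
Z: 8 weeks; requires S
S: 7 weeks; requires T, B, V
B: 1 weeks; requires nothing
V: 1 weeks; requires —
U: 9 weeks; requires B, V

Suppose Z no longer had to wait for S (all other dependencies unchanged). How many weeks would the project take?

21

Original critical path: T→S→M = 6+7+8 = 21 ⇒ 21 weeks.
Without S→Z, Z's earliest start moves from 13 to 0.
After: T→S→M = 6+7+8 = 21 → 21 weeks.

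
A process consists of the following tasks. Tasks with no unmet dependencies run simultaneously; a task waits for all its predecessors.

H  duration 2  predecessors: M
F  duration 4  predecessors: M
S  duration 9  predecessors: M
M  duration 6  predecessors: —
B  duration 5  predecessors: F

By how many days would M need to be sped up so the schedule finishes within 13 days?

Current finish: 15 days; target: 13.
M is on every critical path, so each day cut from M cuts the finish by one (this holds down to a finish of 10).
Need 15 − 13 = 2 days off M → M becomes 4 days, finish becomes 13.

2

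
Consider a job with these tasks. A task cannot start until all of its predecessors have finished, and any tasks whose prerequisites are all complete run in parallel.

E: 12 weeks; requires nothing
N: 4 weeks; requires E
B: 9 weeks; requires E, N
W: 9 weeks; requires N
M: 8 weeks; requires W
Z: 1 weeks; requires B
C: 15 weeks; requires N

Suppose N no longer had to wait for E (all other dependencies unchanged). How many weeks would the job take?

Original critical path: E→N→W→M = 12+4+9+8 = 33 ⇒ 33 weeks.
Without E→N, N's earliest start moves from 12 to 0.
The longest chain is now E→B→Z = 12+9+1 = 22, so the job takes 22 weeks.

22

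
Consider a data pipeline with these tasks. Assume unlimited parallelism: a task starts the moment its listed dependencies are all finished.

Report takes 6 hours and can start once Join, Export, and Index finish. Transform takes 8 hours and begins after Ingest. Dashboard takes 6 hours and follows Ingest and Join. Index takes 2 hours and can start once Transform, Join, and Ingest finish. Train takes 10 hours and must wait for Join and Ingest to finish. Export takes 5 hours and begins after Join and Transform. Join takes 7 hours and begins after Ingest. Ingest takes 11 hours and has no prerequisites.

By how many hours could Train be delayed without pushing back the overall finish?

2

Critical path: Ingest→Transform→Export→Report = 11+8+5+6 = 30, so the finish is 30 hours.
Train finishes as early as 28 and must finish by 30.
So Train can slip 30 − 28 = 2 hours.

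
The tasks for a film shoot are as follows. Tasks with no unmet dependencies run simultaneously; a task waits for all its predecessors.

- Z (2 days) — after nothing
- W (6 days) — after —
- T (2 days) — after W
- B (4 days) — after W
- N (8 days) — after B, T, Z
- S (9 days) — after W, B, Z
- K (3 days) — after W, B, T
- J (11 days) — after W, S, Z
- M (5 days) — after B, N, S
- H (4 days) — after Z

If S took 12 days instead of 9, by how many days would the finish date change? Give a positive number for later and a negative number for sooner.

3

As given, the longest chain is W→B→S→J = 6+4+9+11 = 30, so the finish is 30 days.
S is on the critical path; changing it to 12 makes that path 33 days.
That remains the longest chain; total 33 days.
Change in finish: 33 − 30 = +3 days.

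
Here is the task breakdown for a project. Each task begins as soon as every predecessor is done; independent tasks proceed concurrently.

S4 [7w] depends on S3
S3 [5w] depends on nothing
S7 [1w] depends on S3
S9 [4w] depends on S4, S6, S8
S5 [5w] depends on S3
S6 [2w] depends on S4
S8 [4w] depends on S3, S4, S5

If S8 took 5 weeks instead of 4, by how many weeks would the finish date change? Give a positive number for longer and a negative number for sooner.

The binding path is S3→S4→S8→S9 = 5+7+4+4 = 20; finish at 20 weeks.
S8 is on the critical path; changing it to 5 makes that path 21 weeks.
No other chain overtakes it, so the finish is 21 weeks.
Change in finish: 21 − 20 = +1 weeks.

1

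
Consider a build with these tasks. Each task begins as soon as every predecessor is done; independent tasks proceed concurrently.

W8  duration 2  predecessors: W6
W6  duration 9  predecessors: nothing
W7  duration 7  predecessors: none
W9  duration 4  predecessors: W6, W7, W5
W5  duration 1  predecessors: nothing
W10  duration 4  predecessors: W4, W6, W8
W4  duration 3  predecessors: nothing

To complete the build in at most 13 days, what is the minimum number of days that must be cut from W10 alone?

2

Current finish: 15 days; target: 13.
W10 is on every critical path, so each day cut from W10 cuts the finish by one (this holds down to a finish of 13).
Need 15 − 13 = 2 days off W10 → W10 becomes 2 days, finish becomes 13.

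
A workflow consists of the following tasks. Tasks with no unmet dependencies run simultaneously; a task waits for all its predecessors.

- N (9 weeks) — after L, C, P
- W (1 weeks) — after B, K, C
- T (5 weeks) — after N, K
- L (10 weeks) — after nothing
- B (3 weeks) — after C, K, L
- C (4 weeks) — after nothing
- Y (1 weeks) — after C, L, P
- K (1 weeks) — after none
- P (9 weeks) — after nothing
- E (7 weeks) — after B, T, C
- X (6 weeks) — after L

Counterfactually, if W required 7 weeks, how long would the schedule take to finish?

As given, the longest chain is L→N→T→E = 10+9+5+7 = 31, so the finish is 31 weeks.
The longest path through W is only 14 weeks, so W has float 17.
The critical path is still L→N→T→E; finish is now 31 weeks.

31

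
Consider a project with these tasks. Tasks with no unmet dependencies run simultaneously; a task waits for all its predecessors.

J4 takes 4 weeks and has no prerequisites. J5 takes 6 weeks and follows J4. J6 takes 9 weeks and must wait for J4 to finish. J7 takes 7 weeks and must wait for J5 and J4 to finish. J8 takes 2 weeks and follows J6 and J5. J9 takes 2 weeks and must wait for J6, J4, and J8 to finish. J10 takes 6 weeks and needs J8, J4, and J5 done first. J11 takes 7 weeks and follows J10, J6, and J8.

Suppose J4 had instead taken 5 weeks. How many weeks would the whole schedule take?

29

Critical path before the change: J4→J6→J8→J10→J11 = 4+9+2+6+7 = 28 giving 28 weeks.
J4 is on the critical path; changing it to 5 makes that path 29 weeks.
No other chain overtakes it, so the finish is 29 weeks.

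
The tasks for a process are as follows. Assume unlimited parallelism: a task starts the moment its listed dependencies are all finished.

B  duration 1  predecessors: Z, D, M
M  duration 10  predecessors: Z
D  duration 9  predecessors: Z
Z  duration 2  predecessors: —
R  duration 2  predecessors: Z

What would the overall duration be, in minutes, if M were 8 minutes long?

As given, the longest chain is Z→M→B = 2+10+1 = 13, so the finish is 13 minutes.
M lies on that path, so at 8 minutes the path becomes 11 minutes.
The binding chain switches to Z→D→B = 2+9+1 = 12; finish 12 minutes.

12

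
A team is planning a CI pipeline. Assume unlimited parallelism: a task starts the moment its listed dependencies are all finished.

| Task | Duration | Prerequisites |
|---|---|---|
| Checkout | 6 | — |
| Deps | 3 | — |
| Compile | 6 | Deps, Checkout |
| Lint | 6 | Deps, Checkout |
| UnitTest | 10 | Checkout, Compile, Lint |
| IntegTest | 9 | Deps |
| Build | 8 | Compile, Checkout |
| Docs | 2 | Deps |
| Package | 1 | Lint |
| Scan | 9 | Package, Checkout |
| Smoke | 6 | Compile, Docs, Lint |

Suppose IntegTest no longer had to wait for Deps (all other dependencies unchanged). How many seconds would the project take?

With the dependency in place, Checkout→Compile→UnitTest = 6+6+10 = 22 sets the finish at 22 seconds.
Without Deps→IntegTest, IntegTest's earliest start moves from 3 to 0.
New critical path: Checkout→Compile→UnitTest = 6+6+10 = 22 ⇒ 22 seconds.

22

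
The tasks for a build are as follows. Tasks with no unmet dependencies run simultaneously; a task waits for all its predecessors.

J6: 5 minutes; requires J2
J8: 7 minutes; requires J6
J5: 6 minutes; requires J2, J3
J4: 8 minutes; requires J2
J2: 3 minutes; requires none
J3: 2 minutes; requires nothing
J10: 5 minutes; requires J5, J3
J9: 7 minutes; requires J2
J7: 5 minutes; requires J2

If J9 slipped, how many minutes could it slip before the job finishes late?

5

Critical path: J2→J6→J8 = 3+5+7 = 15, so the finish is 15 minutes.
J9 finishes as early as 10 and must finish by 15.
Float = 15 − 10 = 5.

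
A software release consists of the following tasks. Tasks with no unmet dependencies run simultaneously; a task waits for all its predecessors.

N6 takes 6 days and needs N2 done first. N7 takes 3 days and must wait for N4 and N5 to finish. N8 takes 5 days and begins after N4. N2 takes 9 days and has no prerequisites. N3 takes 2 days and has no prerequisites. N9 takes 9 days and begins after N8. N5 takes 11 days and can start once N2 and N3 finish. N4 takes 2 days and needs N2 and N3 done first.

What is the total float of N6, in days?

10

Critical path: N2→N4→N8→N9 = 9+2+5+9 = 25, so the finish is 25 days.
N6 finishes as early as 15 and must finish by 25.
Slack of N6 = 19 − 9 = 10 days.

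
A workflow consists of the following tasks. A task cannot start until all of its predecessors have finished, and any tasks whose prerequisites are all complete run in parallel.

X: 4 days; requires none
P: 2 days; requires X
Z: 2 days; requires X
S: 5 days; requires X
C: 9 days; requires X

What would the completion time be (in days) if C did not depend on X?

9

With the dependency in place, X→C = 4+9 = 13 sets the finish at 13 days.
Without X→C, C's earliest start moves from 4 to 0.
New critical path: X→S = 4+5 = 9 ⇒ 9 days.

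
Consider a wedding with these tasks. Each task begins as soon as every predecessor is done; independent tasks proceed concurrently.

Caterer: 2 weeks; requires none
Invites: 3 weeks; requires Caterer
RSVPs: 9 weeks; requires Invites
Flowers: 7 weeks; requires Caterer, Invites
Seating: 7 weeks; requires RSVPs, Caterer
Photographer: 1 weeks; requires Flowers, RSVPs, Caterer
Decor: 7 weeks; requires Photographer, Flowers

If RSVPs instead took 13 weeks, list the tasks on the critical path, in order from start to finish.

Caterer, Invites, RSVPs, Photographer, Decor

As given, the longest chain is Caterer→Invites→RSVPs→Photographer→Decor = 2+3+9+1+7 = 22, so the finish is 22 weeks.
RSVPs lies on that path, so at 13 weeks the path becomes 26 weeks.
That remains the longest chain; total 26 weeks.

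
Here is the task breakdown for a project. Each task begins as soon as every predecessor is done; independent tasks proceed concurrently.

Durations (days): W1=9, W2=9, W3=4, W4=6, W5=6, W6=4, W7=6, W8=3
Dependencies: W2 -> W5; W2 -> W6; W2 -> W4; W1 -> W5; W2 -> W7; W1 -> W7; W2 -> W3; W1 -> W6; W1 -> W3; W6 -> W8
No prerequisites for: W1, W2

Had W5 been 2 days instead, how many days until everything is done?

The binding path is W1→W6→W8 = 9+4+3 = 16; finish at 16 days.
W5 is off the critical path — its longest chain is 15 days, giving 1 of slack.
The critical path is still W1→W6→W8; finish is now 16 days.

16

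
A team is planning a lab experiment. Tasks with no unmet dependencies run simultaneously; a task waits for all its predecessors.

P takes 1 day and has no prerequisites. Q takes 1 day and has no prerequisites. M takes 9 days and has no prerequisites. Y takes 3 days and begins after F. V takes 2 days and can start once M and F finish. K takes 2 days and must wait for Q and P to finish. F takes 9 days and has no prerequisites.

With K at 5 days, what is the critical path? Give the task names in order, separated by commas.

F, Y

The binding path is F→Y = 9+3 = 12; finish at 12 days.
The longest path through K is only 3 days, so K has float 9.
The critical path is still F→Y; finish is now 12 days.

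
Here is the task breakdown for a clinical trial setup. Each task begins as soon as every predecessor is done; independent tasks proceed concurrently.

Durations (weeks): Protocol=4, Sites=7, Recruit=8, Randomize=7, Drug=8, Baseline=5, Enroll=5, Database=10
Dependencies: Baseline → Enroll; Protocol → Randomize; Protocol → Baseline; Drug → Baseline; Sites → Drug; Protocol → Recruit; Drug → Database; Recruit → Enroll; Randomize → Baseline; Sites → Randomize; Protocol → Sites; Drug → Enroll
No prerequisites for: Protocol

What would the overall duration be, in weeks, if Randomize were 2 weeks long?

Critical path before the change: Protocol→Sites→Drug→Baseline→Enroll = 4+7+8+5+5 = 29 giving 29 weeks.
Randomize is off the critical path — its longest chain is 28 weeks, giving 1 of slack.
That remains the longest chain; total 29 weeks.

29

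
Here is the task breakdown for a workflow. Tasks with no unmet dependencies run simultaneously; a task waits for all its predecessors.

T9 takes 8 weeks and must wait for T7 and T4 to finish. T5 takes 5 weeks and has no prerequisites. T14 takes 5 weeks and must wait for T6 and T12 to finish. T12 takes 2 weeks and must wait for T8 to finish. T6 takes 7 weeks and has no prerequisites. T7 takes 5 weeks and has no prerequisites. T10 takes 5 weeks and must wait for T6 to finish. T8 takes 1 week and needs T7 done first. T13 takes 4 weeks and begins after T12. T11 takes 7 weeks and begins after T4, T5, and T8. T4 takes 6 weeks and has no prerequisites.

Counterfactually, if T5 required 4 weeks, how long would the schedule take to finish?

The binding path is T4→T9 = 6+8 = 14; finish at 14 weeks.
T5 is off the critical path — its longest chain is 12 weeks, giving 2 of slack.
The critical path is still T4→T9; finish is now 14 weeks.

14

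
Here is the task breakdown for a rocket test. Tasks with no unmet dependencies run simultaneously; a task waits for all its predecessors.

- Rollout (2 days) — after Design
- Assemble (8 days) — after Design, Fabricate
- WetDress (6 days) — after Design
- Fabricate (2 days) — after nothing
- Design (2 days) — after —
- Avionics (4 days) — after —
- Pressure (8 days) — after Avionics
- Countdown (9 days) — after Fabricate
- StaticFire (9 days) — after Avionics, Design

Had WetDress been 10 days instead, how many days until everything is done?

The binding path is Avionics→StaticFire = 4+9 = 13; finish at 13 days.
WetDress is off the critical path — its longest chain is 8 days, giving 5 of slack.
The critical path is still Avionics→StaticFire; finish is now 13 days.

13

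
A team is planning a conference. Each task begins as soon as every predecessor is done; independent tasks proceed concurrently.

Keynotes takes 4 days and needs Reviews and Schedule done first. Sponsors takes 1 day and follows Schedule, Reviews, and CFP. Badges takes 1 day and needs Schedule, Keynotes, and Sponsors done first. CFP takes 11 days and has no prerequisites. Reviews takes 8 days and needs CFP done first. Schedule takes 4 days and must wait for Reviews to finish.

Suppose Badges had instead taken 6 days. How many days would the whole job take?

Actual critical path: CFP→Reviews→Schedule→Keynotes→Badges = 11+8+4+4+1 = 28 ⇒ 28 days.
Badges lies on that path, so at 6 days the path becomes 33 days.
That remains the longest chain; total 33 days.

33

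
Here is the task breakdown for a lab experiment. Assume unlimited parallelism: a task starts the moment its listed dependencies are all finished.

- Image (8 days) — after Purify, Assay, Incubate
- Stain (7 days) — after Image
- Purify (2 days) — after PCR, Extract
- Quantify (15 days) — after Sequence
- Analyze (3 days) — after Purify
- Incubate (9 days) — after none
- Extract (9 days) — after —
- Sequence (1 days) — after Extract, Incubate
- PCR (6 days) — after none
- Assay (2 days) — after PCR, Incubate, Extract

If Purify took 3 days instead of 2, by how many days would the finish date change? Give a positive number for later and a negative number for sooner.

1

Baseline: Extract→Purify→Image→Stain = 9+2+8+7 = 26 → 26 days.
Purify lies on that path, so at 3 days the path becomes 27 days.
No other chain overtakes it, so the finish is 27 days.
Change in finish: 27 − 26 = +1 days.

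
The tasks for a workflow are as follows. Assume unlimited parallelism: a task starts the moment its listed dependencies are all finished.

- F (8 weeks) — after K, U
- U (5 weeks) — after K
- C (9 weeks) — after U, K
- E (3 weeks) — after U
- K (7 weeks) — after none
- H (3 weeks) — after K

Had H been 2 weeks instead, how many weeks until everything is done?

21

As given, the longest chain is K→U→C = 7+5+9 = 21, so the finish is 21 weeks.
H has 11 weeks of float (longest path through it is 10).
That remains the longest chain; total 21 weeks.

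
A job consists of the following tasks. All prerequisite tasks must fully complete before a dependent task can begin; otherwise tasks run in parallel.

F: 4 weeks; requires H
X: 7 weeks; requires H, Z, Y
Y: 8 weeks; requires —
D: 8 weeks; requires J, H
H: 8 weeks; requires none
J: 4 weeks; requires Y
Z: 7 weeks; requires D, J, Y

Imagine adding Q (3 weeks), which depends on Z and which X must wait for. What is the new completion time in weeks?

Originally the project takes 34 weeks.
With Q inserted, X now waits for max(H, Z, Y, Q).
New critical path: Y→J→D→Z→Q→X = 8+4+8+7+3+7 = 37 ⇒ 37 weeks.

37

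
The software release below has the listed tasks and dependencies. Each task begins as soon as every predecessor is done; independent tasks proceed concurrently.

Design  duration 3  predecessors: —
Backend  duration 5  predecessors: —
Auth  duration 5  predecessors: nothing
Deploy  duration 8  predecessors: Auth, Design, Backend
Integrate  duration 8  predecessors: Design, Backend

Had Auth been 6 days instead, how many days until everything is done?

The binding path is Auth→Deploy = 5+8 = 13; finish at 13 days.
Since Auth is critical, the +1 change carries straight to that chain (now 14 days).
That remains the longest chain; total 14 days.

14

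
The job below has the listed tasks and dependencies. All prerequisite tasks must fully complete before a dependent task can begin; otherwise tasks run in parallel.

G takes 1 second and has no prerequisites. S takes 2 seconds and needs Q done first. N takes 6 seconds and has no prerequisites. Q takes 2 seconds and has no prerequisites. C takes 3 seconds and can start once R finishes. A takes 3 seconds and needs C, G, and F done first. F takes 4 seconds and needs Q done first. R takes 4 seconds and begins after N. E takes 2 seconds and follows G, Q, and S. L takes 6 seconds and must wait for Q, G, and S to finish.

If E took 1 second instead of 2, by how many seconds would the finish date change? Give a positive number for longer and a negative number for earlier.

Actual critical path: N→R→C→A = 6+4+3+3 = 16 ⇒ 16 seconds.
E has 10 seconds of float (longest path through it is 6).
That remains the longest chain; total 16 seconds.
Change in finish: 16 − 16 = +0 seconds.

0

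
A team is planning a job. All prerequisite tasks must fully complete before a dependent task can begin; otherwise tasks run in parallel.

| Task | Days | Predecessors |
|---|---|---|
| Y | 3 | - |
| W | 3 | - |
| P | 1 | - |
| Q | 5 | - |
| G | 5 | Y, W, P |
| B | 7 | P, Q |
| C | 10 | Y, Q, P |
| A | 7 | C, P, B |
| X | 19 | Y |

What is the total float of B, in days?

3

Critical path: Y→X = 3+19 = 22, so the finish is 22 days.
Longest path through B: 19 days (earliest finish 12, latest finish 15).
So B can slip 15 − 12 = 3 days.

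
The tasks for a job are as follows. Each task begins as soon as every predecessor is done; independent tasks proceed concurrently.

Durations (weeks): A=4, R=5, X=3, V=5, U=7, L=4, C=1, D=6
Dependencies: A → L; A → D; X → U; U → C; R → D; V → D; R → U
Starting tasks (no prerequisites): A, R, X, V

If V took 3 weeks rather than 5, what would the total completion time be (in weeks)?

13

Baseline: R→U→C = 5+7+1 = 13 → 13 weeks.
V is off the critical path — its longest chain is 11 weeks, giving 2 of slack.
The critical path is still R→U→C; finish is now 13 weeks.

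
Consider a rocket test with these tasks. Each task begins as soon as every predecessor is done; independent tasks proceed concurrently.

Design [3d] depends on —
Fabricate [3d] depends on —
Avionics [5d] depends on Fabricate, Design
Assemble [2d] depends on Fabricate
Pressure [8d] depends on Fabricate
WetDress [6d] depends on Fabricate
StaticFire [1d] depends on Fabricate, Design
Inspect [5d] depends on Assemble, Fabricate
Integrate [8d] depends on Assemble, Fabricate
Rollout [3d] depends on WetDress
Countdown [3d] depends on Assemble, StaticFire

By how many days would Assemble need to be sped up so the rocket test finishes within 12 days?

Current finish: 13 days; target: 12.
Assemble is on every critical path, so each day cut from Assemble cuts the finish by one (this holds down to a finish of 12).
Need 13 − 12 = 1 day off Assemble → Assemble becomes 1 day, finish becomes 12.

1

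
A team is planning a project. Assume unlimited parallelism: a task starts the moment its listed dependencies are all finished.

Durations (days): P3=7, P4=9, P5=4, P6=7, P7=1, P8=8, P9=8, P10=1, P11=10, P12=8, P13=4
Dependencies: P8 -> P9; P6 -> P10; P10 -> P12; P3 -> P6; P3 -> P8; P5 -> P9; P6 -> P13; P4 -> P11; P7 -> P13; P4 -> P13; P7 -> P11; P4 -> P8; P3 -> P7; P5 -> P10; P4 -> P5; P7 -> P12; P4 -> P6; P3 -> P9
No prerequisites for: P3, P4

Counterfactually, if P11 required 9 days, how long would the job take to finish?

25

The binding path is P4→P6→P10→P12 = 9+7+1+8 = 25; finish at 25 days.
P11 has 6 days of float (longest path through it is 19).
That remains the longest chain; total 25 days.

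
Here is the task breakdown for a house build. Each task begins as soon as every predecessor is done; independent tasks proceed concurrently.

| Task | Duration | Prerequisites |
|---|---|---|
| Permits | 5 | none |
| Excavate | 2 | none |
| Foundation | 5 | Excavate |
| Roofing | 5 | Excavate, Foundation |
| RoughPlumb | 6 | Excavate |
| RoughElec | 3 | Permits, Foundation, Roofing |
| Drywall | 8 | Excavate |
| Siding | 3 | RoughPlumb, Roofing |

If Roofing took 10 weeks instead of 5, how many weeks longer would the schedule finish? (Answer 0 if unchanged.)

The binding path is Excavate→Foundation→Roofing→RoughElec = 2+5+5+3 = 15; finish at 15 weeks.
Roofing is on the critical path; changing it to 10 makes that path 20 weeks.
The critical path is still Excavate→Foundation→Roofing→RoughElec; finish is now 20 weeks.
Change in finish: 20 − 15 = +5 weeks.

5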